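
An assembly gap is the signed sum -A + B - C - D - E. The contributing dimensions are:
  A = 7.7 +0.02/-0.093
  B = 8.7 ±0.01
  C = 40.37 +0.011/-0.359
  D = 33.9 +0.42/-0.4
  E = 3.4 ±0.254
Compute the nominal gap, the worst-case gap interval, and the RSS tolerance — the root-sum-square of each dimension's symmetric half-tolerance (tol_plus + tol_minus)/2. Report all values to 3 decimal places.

Stack each dimension's contribution:
  -A: nom -7.700 → Σnom=-7.700; wc +0.093/-0.020 → slack +0.093/-0.020; half-tol=0.057, Σhalf²=0.003192
  +B: nom +8.700 → Σnom=1.000; wc +0.010/-0.010 → slack +0.103/-0.030; half-tol=0.010, Σhalf²=0.003292
  -C: nom -40.370 → Σnom=-39.370; wc +0.359/-0.011 → slack +0.462/-0.041; half-tol=0.185, Σhalf²=0.037517
  -D: nom -33.900 → Σnom=-73.270; wc +0.400/-0.420 → slack +0.862/-0.461; half-tol=0.410, Σhalf²=0.205617
  -E: nom -3.400 → Σnom=-76.670; wc +0.254/-0.254 → slack +1.116/-0.715; half-tol=0.254, Σhalf²=0.270133
Nominal = -76.670. Worst-case = [-76.670 - 0.715, -76.670 + 1.116] = [-77.385, -75.554]. RSS = √0.270133 = 0.520.

nominal=-76.670 wc=[-77.385,-75.554] rss=0.520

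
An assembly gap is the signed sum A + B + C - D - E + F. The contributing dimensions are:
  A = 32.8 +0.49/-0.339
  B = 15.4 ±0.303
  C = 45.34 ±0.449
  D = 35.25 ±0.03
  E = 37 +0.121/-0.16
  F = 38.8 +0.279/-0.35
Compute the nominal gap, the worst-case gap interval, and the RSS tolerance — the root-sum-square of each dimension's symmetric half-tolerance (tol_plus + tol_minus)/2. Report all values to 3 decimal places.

Stack each dimension's contribution:
  +A: nom +32.800 → Σnom=32.800; wc +0.490/-0.339 → slack +0.490/-0.339; half-tol=0.414, Σhalf²=0.171810
  +B: nom +15.400 → Σnom=48.200; wc +0.303/-0.303 → slack +0.793/-0.642; half-tol=0.303, Σhalf²=0.263619
  +C: nom +45.340 → Σnom=93.540; wc +0.449/-0.449 → slack +1.242/-1.091; half-tol=0.449, Σhalf²=0.465220
  -D: nom -35.250 → Σnom=58.290; wc +0.030/-0.030 → slack +1.272/-1.121; half-tol=0.030, Σhalf²=0.466120
  -E: nom -37.000 → Σnom=21.290; wc +0.160/-0.121 → slack +1.432/-1.242; half-tol=0.141, Σhalf²=0.485861
  +F: nom +38.800 → Σnom=60.090; wc +0.279/-0.350 → slack +1.711/-1.592; half-tol=0.315, Σhalf²=0.584771
Nominal = 60.090. Worst-case = [60.090 - 1.592, 60.090 + 1.711] = [58.498, 61.801]. RSS = √0.584771 = 0.765.

nominal=60.090 wc=[58.498,61.801] rss=0.765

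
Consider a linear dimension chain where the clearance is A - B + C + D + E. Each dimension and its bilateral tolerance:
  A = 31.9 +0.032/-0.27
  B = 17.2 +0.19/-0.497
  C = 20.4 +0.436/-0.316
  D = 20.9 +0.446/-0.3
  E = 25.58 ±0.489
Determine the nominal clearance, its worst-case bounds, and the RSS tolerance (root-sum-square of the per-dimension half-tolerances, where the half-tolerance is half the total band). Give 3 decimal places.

Stack each dimension's contribution:
  +A: nom +31.900 → Σnom=31.900; wc +0.032/-0.270 → slack +0.032/-0.270; half-tol=0.151, Σhalf²=0.022801
  -B: nom -17.200 → Σnom=14.700; wc +0.497/-0.190 → slack +0.529/-0.460; half-tol=0.344, Σhalf²=0.140793
  +C: nom +20.400 → Σnom=35.100; wc +0.436/-0.316 → slack +0.965/-0.776; half-tol=0.376, Σhalf²=0.282169
  +D: nom +20.900 → Σnom=56.000; wc +0.446/-0.300 → slack +1.411/-1.076; half-tol=0.373, Σhalf²=0.421298
  +E: nom +25.580 → Σnom=81.580; wc +0.489/-0.489 → slack +1.900/-1.565; half-tol=0.489, Σhalf²=0.660419
Nominal = 81.580. Worst-case = [81.580 - 1.565, 81.580 + 1.900] = [80.015, 83.480]. RSS = √0.660419 = 0.813.

nominal=81.580 wc=[80.015,83.480] rss=0.813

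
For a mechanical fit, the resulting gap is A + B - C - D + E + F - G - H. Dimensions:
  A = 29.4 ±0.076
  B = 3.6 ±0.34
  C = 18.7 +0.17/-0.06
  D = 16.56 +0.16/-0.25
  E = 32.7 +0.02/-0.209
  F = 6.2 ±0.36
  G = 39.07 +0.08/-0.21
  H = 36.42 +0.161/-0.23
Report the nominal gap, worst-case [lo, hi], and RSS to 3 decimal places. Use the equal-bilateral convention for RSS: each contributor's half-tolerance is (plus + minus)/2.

nominal=-38.850 wc=[-40.406,-37.304] rss=0.615

Stack each dimension's contribution:
  +A: nom +29.400 → Σnom=29.400; wc +0.076/-0.076 → slack +0.076/-0.076; half-tol=0.076, Σhalf²=0.005776
  +B: nom +3.600 → Σnom=33.000; wc +0.340/-0.340 → slack +0.416/-0.416; half-tol=0.340, Σhalf²=0.121376
  -C: nom -18.700 → Σnom=14.300; wc +0.060/-0.170 → slack +0.476/-0.586; half-tol=0.115, Σhalf²=0.134601
  -D: nom -16.560 → Σnom=-2.260; wc +0.250/-0.160 → slack +0.726/-0.746; half-tol=0.205, Σhalf²=0.176626
  +E: nom +32.700 → Σnom=30.440; wc +0.020/-0.209 → slack +0.746/-0.955; half-tol=0.114, Σhalf²=0.189736
  +F: nom +6.200 → Σnom=36.640; wc +0.360/-0.360 → slack +1.106/-1.315; half-tol=0.360, Σhalf²=0.319336
  -G: nom -39.070 → Σnom=-2.430; wc +0.210/-0.080 → slack +1.316/-1.395; half-tol=0.145, Σhalf²=0.340361
  -H: nom -36.420 → Σnom=-38.850; wc +0.230/-0.161 → slack +1.546/-1.556; half-tol=0.196, Σhalf²=0.378582
Nominal = -38.850. Worst-case = [-38.850 - 1.556, -38.850 + 1.546] = [-40.406, -37.304]. RSS = √0.378582 = 0.615.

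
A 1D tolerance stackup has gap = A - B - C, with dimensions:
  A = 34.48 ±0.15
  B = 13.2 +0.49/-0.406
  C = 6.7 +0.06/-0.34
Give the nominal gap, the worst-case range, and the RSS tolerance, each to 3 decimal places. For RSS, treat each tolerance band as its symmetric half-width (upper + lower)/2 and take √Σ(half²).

nominal=14.580 wc=[13.880,15.476] rss=0.513

Stack each dimension's contribution:
  +A: nom +34.480 → Σnom=34.480; wc +0.150/-0.150 → slack +0.150/-0.150; half-tol=0.150, Σhalf²=0.022500
  -B: nom -13.200 → Σnom=21.280; wc +0.406/-0.490 → slack +0.556/-0.640; half-tol=0.448, Σhalf²=0.223204
  -C: nom -6.700 → Σnom=14.580; wc +0.340/-0.060 → slack +0.896/-0.700; half-tol=0.200, Σhalf²=0.263204
Nominal = 14.580. Worst-case = [14.580 - 0.700, 14.580 + 0.896] = [13.880, 15.476]. RSS = √0.263204 = 0.513.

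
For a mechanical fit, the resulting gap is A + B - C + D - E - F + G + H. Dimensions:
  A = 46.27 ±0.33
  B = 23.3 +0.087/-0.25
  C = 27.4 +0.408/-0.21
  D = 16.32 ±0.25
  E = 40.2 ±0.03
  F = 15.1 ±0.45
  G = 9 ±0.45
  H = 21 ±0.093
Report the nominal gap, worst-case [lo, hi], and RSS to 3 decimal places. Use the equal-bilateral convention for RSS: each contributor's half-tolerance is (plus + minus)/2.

nominal=33.190 wc=[30.929,35.090] rss=0.843

Stack each dimension's contribution:
  +A: nom +46.270 → Σnom=46.270; wc +0.330/-0.330 → slack +0.330/-0.330; half-tol=0.330, Σhalf²=0.108900
  +B: nom +23.300 → Σnom=69.570; wc +0.087/-0.250 → slack +0.417/-0.580; half-tol=0.168, Σhalf²=0.137292
  -C: nom -27.400 → Σnom=42.170; wc +0.210/-0.408 → slack +0.627/-0.988; half-tol=0.309, Σhalf²=0.232773
  +D: nom +16.320 → Σnom=58.490; wc +0.250/-0.250 → slack +0.877/-1.238; half-tol=0.250, Σhalf²=0.295273
  -E: nom -40.200 → Σnom=18.290; wc +0.030/-0.030 → slack +0.907/-1.268; half-tol=0.030, Σhalf²=0.296173
  -F: nom -15.100 → Σnom=3.190; wc +0.450/-0.450 → slack +1.357/-1.718; half-tol=0.450, Σhalf²=0.498673
  +G: nom +9.000 → Σnom=12.190; wc +0.450/-0.450 → slack +1.807/-2.168; half-tol=0.450, Σhalf²=0.701173
  +H: nom +21.000 → Σnom=33.190; wc +0.093/-0.093 → slack +1.900/-2.261; half-tol=0.093, Σhalf²=0.709822
Nominal = 33.190. Worst-case = [33.190 - 2.261, 33.190 + 1.900] = [30.929, 35.090]. RSS = √0.709822 = 0.843.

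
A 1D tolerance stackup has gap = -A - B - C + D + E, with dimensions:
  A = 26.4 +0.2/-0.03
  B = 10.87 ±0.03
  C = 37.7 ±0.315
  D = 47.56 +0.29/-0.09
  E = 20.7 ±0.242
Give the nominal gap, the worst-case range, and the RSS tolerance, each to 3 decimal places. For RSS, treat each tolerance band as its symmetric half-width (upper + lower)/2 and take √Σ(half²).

nominal=-6.710 wc=[-7.587,-5.803] rss=0.456

Stack each dimension's contribution:
  -A: nom -26.400 → Σnom=-26.400; wc +0.030/-0.200 → slack +0.030/-0.200; half-tol=0.115, Σhalf²=0.013225
  -B: nom -10.870 → Σnom=-37.270; wc +0.030/-0.030 → slack +0.060/-0.230; half-tol=0.030, Σhalf²=0.014125
  -C: nom -37.700 → Σnom=-74.970; wc +0.315/-0.315 → slack +0.375/-0.545; half-tol=0.315, Σhalf²=0.113350
  +D: nom +47.560 → Σnom=-27.410; wc +0.290/-0.090 → slack +0.665/-0.635; half-tol=0.190, Σhalf²=0.149450
  +E: nom +20.700 → Σnom=-6.710; wc +0.242/-0.242 → slack +0.907/-0.877; half-tol=0.242, Σhalf²=0.208014
Nominal = -6.710. Worst-case = [-6.710 - 0.877, -6.710 + 0.907] = [-7.587, -5.803]. RSS = √0.208014 = 0.456.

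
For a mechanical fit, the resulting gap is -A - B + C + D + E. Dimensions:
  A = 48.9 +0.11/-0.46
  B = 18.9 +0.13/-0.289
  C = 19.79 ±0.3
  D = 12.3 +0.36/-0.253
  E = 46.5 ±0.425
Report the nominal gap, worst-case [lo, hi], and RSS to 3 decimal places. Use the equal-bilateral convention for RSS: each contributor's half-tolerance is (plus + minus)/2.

Stack each dimension's contribution:
  -A: nom -48.900 → Σnom=-48.900; wc +0.460/-0.110 → slack +0.460/-0.110; half-tol=0.285, Σhalf²=0.081225
  -B: nom -18.900 → Σnom=-67.800; wc +0.289/-0.130 → slack +0.749/-0.240; half-tol=0.209, Σhalf²=0.125115
  +C: nom +19.790 → Σnom=-48.010; wc +0.300/-0.300 → slack +1.049/-0.540; half-tol=0.300, Σhalf²=0.215115
  +D: nom +12.300 → Σnom=-35.710; wc +0.360/-0.253 → slack +1.409/-0.793; half-tol=0.306, Σhalf²=0.309057
  +E: nom +46.500 → Σnom=10.790; wc +0.425/-0.425 → slack +1.834/-1.218; half-tol=0.425, Σhalf²=0.489682
Nominal = 10.790. Worst-case = [10.790 - 1.218, 10.790 + 1.834] = [9.572, 12.624]. RSS = √0.489682 = 0.700.

nominal=10.790 wc=[9.572,12.624] rss=0.700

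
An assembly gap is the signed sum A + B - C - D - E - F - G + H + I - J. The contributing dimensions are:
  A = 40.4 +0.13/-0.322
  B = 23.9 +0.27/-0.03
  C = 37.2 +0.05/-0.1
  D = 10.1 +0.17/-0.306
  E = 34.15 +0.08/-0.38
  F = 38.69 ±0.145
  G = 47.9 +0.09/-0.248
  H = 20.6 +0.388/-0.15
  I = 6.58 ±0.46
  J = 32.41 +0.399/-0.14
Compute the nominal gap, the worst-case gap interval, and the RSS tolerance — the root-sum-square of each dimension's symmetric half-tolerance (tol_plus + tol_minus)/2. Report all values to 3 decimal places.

nominal=-108.970 wc=[-110.866,-106.403] rss=0.771

Stack each dimension's contribution:
  +A: nom +40.400 → Σnom=40.400; wc +0.130/-0.322 → slack +0.130/-0.322; half-tol=0.226, Σhalf²=0.051076
  +B: nom +23.900 → Σnom=64.300; wc +0.270/-0.030 → slack +0.400/-0.352; half-tol=0.150, Σhalf²=0.073576
  -C: nom -37.200 → Σnom=27.100; wc +0.100/-0.050 → slack +0.500/-0.402; half-tol=0.075, Σhalf²=0.079201
  -D: nom -10.100 → Σnom=17.000; wc +0.306/-0.170 → slack +0.806/-0.572; half-tol=0.238, Σhalf²=0.135845
  -E: nom -34.150 → Σnom=-17.150; wc +0.380/-0.080 → slack +1.186/-0.652; half-tol=0.230, Σhalf²=0.188745
  -F: nom -38.690 → Σnom=-55.840; wc +0.145/-0.145 → slack +1.331/-0.797; half-tol=0.145, Σhalf²=0.209770
  -G: nom -47.900 → Σnom=-103.740; wc +0.248/-0.090 → slack +1.579/-0.887; half-tol=0.169, Σhalf²=0.238331
  +H: nom +20.600 → Σnom=-83.140; wc +0.388/-0.150 → slack +1.967/-1.037; half-tol=0.269, Σhalf²=0.310692
  +I: nom +6.580 → Σnom=-76.560; wc +0.460/-0.460 → slack +2.427/-1.497; half-tol=0.460, Σhalf²=0.522292
  -J: nom -32.410 → Σnom=-108.970; wc +0.140/-0.399 → slack +2.567/-1.896; half-tol=0.270, Σhalf²=0.594922
Nominal = -108.970. Worst-case = [-108.970 - 1.896, -108.970 + 2.567] = [-110.866, -106.403]. RSS = √0.594922 = 0.771.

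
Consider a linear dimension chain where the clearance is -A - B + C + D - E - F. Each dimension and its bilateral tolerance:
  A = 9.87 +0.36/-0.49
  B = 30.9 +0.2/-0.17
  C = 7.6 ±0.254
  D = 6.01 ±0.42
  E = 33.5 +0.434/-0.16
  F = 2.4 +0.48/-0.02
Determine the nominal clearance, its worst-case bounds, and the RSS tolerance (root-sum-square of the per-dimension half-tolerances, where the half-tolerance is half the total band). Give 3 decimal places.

Stack each dimension's contribution:
  -A: nom -9.870 → Σnom=-9.870; wc +0.490/-0.360 → slack +0.490/-0.360; half-tol=0.425, Σhalf²=0.180625
  -B: nom -30.900 → Σnom=-40.770; wc +0.170/-0.200 → slack +0.660/-0.560; half-tol=0.185, Σhalf²=0.214850
  +C: nom +7.600 → Σnom=-33.170; wc +0.254/-0.254 → slack +0.914/-0.814; half-tol=0.254, Σhalf²=0.279366
  +D: nom +6.010 → Σnom=-27.160; wc +0.420/-0.420 → slack +1.334/-1.234; half-tol=0.420, Σhalf²=0.455766
  -E: nom -33.500 → Σnom=-60.660; wc +0.160/-0.434 → slack +1.494/-1.668; half-tol=0.297, Σhalf²=0.543975
  -F: nom -2.400 → Σnom=-63.060; wc +0.020/-0.480 → slack +1.514/-2.148; half-tol=0.250, Σhalf²=0.606475
Nominal = -63.060. Worst-case = [-63.060 - 2.148, -63.060 + 1.514] = [-65.208, -61.546]. RSS = √0.606475 = 0.779.

nominal=-63.060 wc=[-65.208,-61.546] rss=0.779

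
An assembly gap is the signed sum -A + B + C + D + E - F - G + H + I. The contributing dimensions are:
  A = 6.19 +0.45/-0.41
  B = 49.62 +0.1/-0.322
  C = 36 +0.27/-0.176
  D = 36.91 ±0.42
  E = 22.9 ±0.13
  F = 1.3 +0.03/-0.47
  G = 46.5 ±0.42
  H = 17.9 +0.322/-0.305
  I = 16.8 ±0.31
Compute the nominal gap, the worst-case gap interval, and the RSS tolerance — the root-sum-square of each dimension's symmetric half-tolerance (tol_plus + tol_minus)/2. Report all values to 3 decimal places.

nominal=126.140 wc=[123.577,128.992] rss=0.952

Stack each dimension's contribution:
  -A: nom -6.190 → Σnom=-6.190; wc +0.410/-0.450 → slack +0.410/-0.450; half-tol=0.430, Σhalf²=0.184900
  +B: nom +49.620 → Σnom=43.430; wc +0.100/-0.322 → slack +0.510/-0.772; half-tol=0.211, Σhalf²=0.229421
  +C: nom +36.000 → Σnom=79.430; wc +0.270/-0.176 → slack +0.780/-0.948; half-tol=0.223, Σhalf²=0.279150
  +D: nom +36.910 → Σnom=116.340; wc +0.420/-0.420 → slack +1.200/-1.368; half-tol=0.420, Σhalf²=0.455550
  +E: nom +22.900 → Σnom=139.240; wc +0.130/-0.130 → slack +1.330/-1.498; half-tol=0.130, Σhalf²=0.472450
  -F: nom -1.300 → Σnom=137.940; wc +0.470/-0.030 → slack +1.800/-1.528; half-tol=0.250, Σhalf²=0.534950
  -G: nom -46.500 → Σnom=91.440; wc +0.420/-0.420 → slack +2.220/-1.948; half-tol=0.420, Σhalf²=0.711350
  +H: nom +17.900 → Σnom=109.340; wc +0.322/-0.305 → slack +2.542/-2.253; half-tol=0.314, Σhalf²=0.809632
  +I: nom +16.800 → Σnom=126.140; wc +0.310/-0.310 → slack +2.852/-2.563; half-tol=0.310, Σhalf²=0.905732
Nominal = 126.140. Worst-case = [126.140 - 2.563, 126.140 + 2.852] = [123.577, 128.992]. RSS = √0.905732 = 0.952.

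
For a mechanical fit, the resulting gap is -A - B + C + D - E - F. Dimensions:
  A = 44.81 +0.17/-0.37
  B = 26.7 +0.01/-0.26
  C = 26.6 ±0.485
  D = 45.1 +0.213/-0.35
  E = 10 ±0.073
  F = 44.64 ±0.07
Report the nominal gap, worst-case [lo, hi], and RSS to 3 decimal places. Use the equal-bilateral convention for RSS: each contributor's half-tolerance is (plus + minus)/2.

Stack each dimension's contribution:
  -A: nom -44.810 → Σnom=-44.810; wc +0.370/-0.170 → slack +0.370/-0.170; half-tol=0.270, Σhalf²=0.072900
  -B: nom -26.700 → Σnom=-71.510; wc +0.260/-0.010 → slack +0.630/-0.180; half-tol=0.135, Σhalf²=0.091125
  +C: nom +26.600 → Σnom=-44.910; wc +0.485/-0.485 → slack +1.115/-0.665; half-tol=0.485, Σhalf²=0.326350
  +D: nom +45.100 → Σnom=0.190; wc +0.213/-0.350 → slack +1.328/-1.015; half-tol=0.281, Σhalf²=0.405592
  -E: nom -10.000 → Σnom=-9.810; wc +0.073/-0.073 → slack +1.401/-1.088; half-tol=0.073, Σhalf²=0.410921
  -F: nom -44.640 → Σnom=-54.450; wc +0.070/-0.070 → slack +1.471/-1.158; half-tol=0.070, Σhalf²=0.415821
Nominal = -54.450. Worst-case = [-54.450 - 1.158, -54.450 + 1.471] = [-55.608, -52.979]. RSS = √0.415821 = 0.645.

nominal=-54.450 wc=[-55.608,-52.979] rss=0.645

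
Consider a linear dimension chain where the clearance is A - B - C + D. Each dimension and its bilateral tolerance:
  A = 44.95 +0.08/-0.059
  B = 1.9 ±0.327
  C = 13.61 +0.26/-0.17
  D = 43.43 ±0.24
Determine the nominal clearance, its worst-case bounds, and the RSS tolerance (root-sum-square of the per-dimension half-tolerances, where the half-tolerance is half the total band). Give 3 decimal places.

nominal=72.870 wc=[71.984,73.687] rss=0.464

Stack each dimension's contribution:
  +A: nom +44.950 → Σnom=44.950; wc +0.080/-0.059 → slack +0.080/-0.059; half-tol=0.070, Σhalf²=0.004830
  -B: nom -1.900 → Σnom=43.050; wc +0.327/-0.327 → slack +0.407/-0.386; half-tol=0.327, Σhalf²=0.111759
  -C: nom -13.610 → Σnom=29.440; wc +0.170/-0.260 → slack +0.577/-0.646; half-tol=0.215, Σhalf²=0.157984
  +D: nom +43.430 → Σnom=72.870; wc +0.240/-0.240 → slack +0.817/-0.886; half-tol=0.240, Σhalf²=0.215584
Nominal = 72.870. Worst-case = [72.870 - 0.886, 72.870 + 0.817] = [71.984, 73.687]. RSS = √0.215584 = 0.464.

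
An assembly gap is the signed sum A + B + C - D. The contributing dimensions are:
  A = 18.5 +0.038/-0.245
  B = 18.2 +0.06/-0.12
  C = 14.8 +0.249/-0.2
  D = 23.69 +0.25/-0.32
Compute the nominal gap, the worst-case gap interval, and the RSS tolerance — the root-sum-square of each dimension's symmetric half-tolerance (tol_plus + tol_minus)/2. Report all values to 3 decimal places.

nominal=27.810 wc=[26.995,28.477] rss=0.400

Stack each dimension's contribution:
  +A: nom +18.500 → Σnom=18.500; wc +0.038/-0.245 → slack +0.038/-0.245; half-tol=0.141, Σhalf²=0.020022
  +B: nom +18.200 → Σnom=36.700; wc +0.060/-0.120 → slack +0.098/-0.365; half-tol=0.090, Σhalf²=0.028122
  +C: nom +14.800 → Σnom=51.500; wc +0.249/-0.200 → slack +0.347/-0.565; half-tol=0.225, Σhalf²=0.078522
  -D: nom -23.690 → Σnom=27.810; wc +0.320/-0.250 → slack +0.667/-0.815; half-tol=0.285, Σhalf²=0.159748
Nominal = 27.810. Worst-case = [27.810 - 0.815, 27.810 + 0.667] = [26.995, 28.477]. RSS = √0.159748 = 0.400.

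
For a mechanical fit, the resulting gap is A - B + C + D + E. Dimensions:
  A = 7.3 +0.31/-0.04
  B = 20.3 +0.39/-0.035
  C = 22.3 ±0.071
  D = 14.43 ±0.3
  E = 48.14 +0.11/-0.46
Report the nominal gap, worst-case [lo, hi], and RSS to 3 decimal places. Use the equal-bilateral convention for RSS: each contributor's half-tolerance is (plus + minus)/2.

Stack each dimension's contribution:
  +A: nom +7.300 → Σnom=7.300; wc +0.310/-0.040 → slack +0.310/-0.040; half-tol=0.175, Σhalf²=0.030625
  -B: nom -20.300 → Σnom=-13.000; wc +0.035/-0.390 → slack +0.345/-0.430; half-tol=0.213, Σhalf²=0.075781
  +C: nom +22.300 → Σnom=9.300; wc +0.071/-0.071 → slack +0.416/-0.501; half-tol=0.071, Σhalf²=0.080822
  +D: nom +14.430 → Σnom=23.730; wc +0.300/-0.300 → slack +0.716/-0.801; half-tol=0.300, Σhalf²=0.170822
  +E: nom +48.140 → Σnom=71.870; wc +0.110/-0.460 → slack +0.826/-1.261; half-tol=0.285, Σhalf²=0.252047
Nominal = 71.870. Worst-case = [71.870 - 1.261, 71.870 + 0.826] = [70.609, 72.696]. RSS = √0.252047 = 0.502.

nominal=71.870 wc=[70.609,72.696] rss=0.502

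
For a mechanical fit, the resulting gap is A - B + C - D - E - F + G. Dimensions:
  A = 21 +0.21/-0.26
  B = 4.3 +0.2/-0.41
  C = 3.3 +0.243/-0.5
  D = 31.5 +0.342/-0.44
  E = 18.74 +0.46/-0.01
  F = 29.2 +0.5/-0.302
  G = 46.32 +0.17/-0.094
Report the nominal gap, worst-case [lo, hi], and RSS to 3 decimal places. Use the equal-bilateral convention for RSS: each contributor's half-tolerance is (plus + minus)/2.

Stack each dimension's contribution:
  +A: nom +21.000 → Σnom=21.000; wc +0.210/-0.260 → slack +0.210/-0.260; half-tol=0.235, Σhalf²=0.055225
  -B: nom -4.300 → Σnom=16.700; wc +0.410/-0.200 → slack +0.620/-0.460; half-tol=0.305, Σhalf²=0.148250
  +C: nom +3.300 → Σnom=20.000; wc +0.243/-0.500 → slack +0.863/-0.960; half-tol=0.371, Σhalf²=0.286262
  -D: nom -31.500 → Σnom=-11.500; wc +0.440/-0.342 → slack +1.303/-1.302; half-tol=0.391, Σhalf²=0.439143
  -E: nom -18.740 → Σnom=-30.240; wc +0.010/-0.460 → slack +1.313/-1.762; half-tol=0.235, Σhalf²=0.494368
  -F: nom -29.200 → Σnom=-59.440; wc +0.302/-0.500 → slack +1.615/-2.262; half-tol=0.401, Σhalf²=0.655169
  +G: nom +46.320 → Σnom=-13.120; wc +0.170/-0.094 → slack +1.785/-2.356; half-tol=0.132, Σhalf²=0.672593
Nominal = -13.120. Worst-case = [-13.120 - 2.356, -13.120 + 1.785] = [-15.476, -11.335]. RSS = √0.672593 = 0.820.

nominal=-13.120 wc=[-15.476,-11.335] rss=0.820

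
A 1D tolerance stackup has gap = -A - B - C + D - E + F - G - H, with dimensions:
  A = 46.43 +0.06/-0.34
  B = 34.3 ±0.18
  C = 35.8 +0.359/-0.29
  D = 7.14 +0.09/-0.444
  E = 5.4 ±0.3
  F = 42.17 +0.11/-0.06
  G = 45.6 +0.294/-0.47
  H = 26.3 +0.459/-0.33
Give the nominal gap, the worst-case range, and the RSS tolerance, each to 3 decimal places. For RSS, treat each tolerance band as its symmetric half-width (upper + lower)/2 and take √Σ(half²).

nominal=-144.520 wc=[-146.676,-142.410] rss=0.805

Stack each dimension's contribution:
  -A: nom -46.430 → Σnom=-46.430; wc +0.340/-0.060 → slack +0.340/-0.060; half-tol=0.200, Σhalf²=0.040000
  -B: nom -34.300 → Σnom=-80.730; wc +0.180/-0.180 → slack +0.520/-0.240; half-tol=0.180, Σhalf²=0.072400
  -C: nom -35.800 → Σnom=-116.530; wc +0.290/-0.359 → slack +0.810/-0.599; half-tol=0.325, Σhalf²=0.177700
  +D: nom +7.140 → Σnom=-109.390; wc +0.090/-0.444 → slack +0.900/-1.043; half-tol=0.267, Σhalf²=0.248989
  -E: nom -5.400 → Σnom=-114.790; wc +0.300/-0.300 → slack +1.200/-1.343; half-tol=0.300, Σhalf²=0.338989
  +F: nom +42.170 → Σnom=-72.620; wc +0.110/-0.060 → slack +1.310/-1.403; half-tol=0.085, Σhalf²=0.346214
  -G: nom -45.600 → Σnom=-118.220; wc +0.470/-0.294 → slack +1.780/-1.697; half-tol=0.382, Σhalf²=0.492138
  -H: nom -26.300 → Σnom=-144.520; wc +0.330/-0.459 → slack +2.110/-2.156; half-tol=0.395, Σhalf²=0.647768
Nominal = -144.520. Worst-case = [-144.520 - 2.156, -144.520 + 2.110] = [-146.676, -142.410]. RSS = √0.647768 = 0.805.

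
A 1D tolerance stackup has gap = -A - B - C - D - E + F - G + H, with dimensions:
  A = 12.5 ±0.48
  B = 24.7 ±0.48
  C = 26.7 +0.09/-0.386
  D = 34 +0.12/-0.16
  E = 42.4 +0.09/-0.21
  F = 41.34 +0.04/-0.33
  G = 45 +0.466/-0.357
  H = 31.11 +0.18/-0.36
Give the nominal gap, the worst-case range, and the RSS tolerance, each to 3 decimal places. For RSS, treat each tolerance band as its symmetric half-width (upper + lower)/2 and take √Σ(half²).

Stack each dimension's contribution:
  -A: nom -12.500 → Σnom=-12.500; wc +0.480/-0.480 → slack +0.480/-0.480; half-tol=0.480, Σhalf²=0.230400
  -B: nom -24.700 → Σnom=-37.200; wc +0.480/-0.480 → slack +0.960/-0.960; half-tol=0.480, Σhalf²=0.460800
  -C: nom -26.700 → Σnom=-63.900; wc +0.386/-0.090 → slack +1.346/-1.050; half-tol=0.238, Σhalf²=0.517444
  -D: nom -34.000 → Σnom=-97.900; wc +0.160/-0.120 → slack +1.506/-1.170; half-tol=0.140, Σhalf²=0.537044
  -E: nom -42.400 → Σnom=-140.300; wc +0.210/-0.090 → slack +1.716/-1.260; half-tol=0.150, Σhalf²=0.559544
  +F: nom +41.340 → Σnom=-98.960; wc +0.040/-0.330 → slack +1.756/-1.590; half-tol=0.185, Σhalf²=0.593769
  -G: nom -45.000 → Σnom=-143.960; wc +0.357/-0.466 → slack +2.113/-2.056; half-tol=0.411, Σhalf²=0.763101
  +H: nom +31.110 → Σnom=-112.850; wc +0.180/-0.360 → slack +2.293/-2.416; half-tol=0.270, Σhalf²=0.836001
Nominal = -112.850. Worst-case = [-112.850 - 2.416, -112.850 + 2.293] = [-115.266, -110.557]. RSS = √0.836001 = 0.914.

nominal=-112.850 wc=[-115.266,-110.557] rss=0.914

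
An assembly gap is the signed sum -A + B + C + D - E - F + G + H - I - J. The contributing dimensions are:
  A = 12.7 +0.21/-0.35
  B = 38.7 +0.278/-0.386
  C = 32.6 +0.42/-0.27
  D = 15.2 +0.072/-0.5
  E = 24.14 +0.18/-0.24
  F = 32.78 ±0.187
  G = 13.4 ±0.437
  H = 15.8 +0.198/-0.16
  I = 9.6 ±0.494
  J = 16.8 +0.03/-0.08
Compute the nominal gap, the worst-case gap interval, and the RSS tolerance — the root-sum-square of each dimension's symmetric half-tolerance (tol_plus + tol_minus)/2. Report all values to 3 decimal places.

Stack each dimension's contribution:
  -A: nom -12.700 → Σnom=-12.700; wc +0.350/-0.210 → slack +0.350/-0.210; half-tol=0.280, Σhalf²=0.078400
  +B: nom +38.700 → Σnom=26.000; wc +0.278/-0.386 → slack +0.628/-0.596; half-tol=0.332, Σhalf²=0.188624
  +C: nom +32.600 → Σnom=58.600; wc +0.420/-0.270 → slack +1.048/-0.866; half-tol=0.345, Σhalf²=0.307649
  +D: nom +15.200 → Σnom=73.800; wc +0.072/-0.500 → slack +1.120/-1.366; half-tol=0.286, Σhalf²=0.389445
  -E: nom -24.140 → Σnom=49.660; wc +0.240/-0.180 → slack +1.360/-1.546; half-tol=0.210, Σhalf²=0.433545
  -F: nom -32.780 → Σnom=16.880; wc +0.187/-0.187 → slack +1.547/-1.733; half-tol=0.187, Σhalf²=0.468514
  +G: nom +13.400 → Σnom=30.280; wc +0.437/-0.437 → slack +1.984/-2.170; half-tol=0.437, Σhalf²=0.659483
  +H: nom +15.800 → Σnom=46.080; wc +0.198/-0.160 → slack +2.182/-2.330; half-tol=0.179, Σhalf²=0.691524
  -I: nom -9.600 → Σnom=36.480; wc +0.494/-0.494 → slack +2.676/-2.824; half-tol=0.494, Σhalf²=0.935560
  -J: nom -16.800 → Σnom=19.680; wc +0.080/-0.030 → slack +2.756/-2.854; half-tol=0.055, Σhalf²=0.938585
Nominal = 19.680. Worst-case = [19.680 - 2.854, 19.680 + 2.756] = [16.826, 22.436]. RSS = √0.938585 = 0.969.

nominal=19.680 wc=[16.826,22.436] rss=0.969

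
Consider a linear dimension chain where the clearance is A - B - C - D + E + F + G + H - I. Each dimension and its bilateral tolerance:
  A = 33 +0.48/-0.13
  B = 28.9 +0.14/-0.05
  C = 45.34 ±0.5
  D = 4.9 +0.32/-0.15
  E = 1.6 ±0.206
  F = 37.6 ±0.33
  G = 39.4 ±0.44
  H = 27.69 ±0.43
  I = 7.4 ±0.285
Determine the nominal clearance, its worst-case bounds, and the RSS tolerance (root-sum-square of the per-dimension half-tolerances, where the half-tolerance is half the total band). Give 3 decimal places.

Stack each dimension's contribution:
  +A: nom +33.000 → Σnom=33.000; wc +0.480/-0.130 → slack +0.480/-0.130; half-tol=0.305, Σhalf²=0.093025
  -B: nom -28.900 → Σnom=4.100; wc +0.050/-0.140 → slack +0.530/-0.270; half-tol=0.095, Σhalf²=0.102050
  -C: nom -45.340 → Σnom=-41.240; wc +0.500/-0.500 → slack +1.030/-0.770; half-tol=0.500, Σhalf²=0.352050
  -D: nom -4.900 → Σnom=-46.140; wc +0.150/-0.320 → slack +1.180/-1.090; half-tol=0.235, Σhalf²=0.407275
  +E: nom +1.600 → Σnom=-44.540; wc +0.206/-0.206 → slack +1.386/-1.296; half-tol=0.206, Σhalf²=0.449711
  +F: nom +37.600 → Σnom=-6.940; wc +0.330/-0.330 → slack +1.716/-1.626; half-tol=0.330, Σhalf²=0.558611
  +G: nom +39.400 → Σnom=32.460; wc +0.440/-0.440 → slack +2.156/-2.066; half-tol=0.440, Σhalf²=0.752211
  +H: nom +27.690 → Σnom=60.150; wc +0.430/-0.430 → slack +2.586/-2.496; half-tol=0.430, Σhalf²=0.937111
  -I: nom -7.400 → Σnom=52.750; wc +0.285/-0.285 → slack +2.871/-2.781; half-tol=0.285, Σhalf²=1.018336
Nominal = 52.750. Worst-case = [52.750 - 2.781, 52.750 + 2.871] = [49.969, 55.621]. RSS = √1.018336 = 1.009.

nominal=52.750 wc=[49.969,55.621] rss=1.009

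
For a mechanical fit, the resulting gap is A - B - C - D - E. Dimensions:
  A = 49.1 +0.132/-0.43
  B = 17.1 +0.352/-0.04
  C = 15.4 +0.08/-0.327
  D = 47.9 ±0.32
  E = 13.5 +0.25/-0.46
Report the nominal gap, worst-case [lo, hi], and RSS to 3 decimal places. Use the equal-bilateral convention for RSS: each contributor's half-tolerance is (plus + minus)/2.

Stack each dimension's contribution:
  +A: nom +49.100 → Σnom=49.100; wc +0.132/-0.430 → slack +0.132/-0.430; half-tol=0.281, Σhalf²=0.078961
  -B: nom -17.100 → Σnom=32.000; wc +0.040/-0.352 → slack +0.172/-0.782; half-tol=0.196, Σhalf²=0.117377
  -C: nom -15.400 → Σnom=16.600; wc +0.327/-0.080 → slack +0.499/-0.862; half-tol=0.204, Σhalf²=0.158789
  -D: nom -47.900 → Σnom=-31.300; wc +0.320/-0.320 → slack +0.819/-1.182; half-tol=0.320, Σhalf²=0.261189
  -E: nom -13.500 → Σnom=-44.800; wc +0.460/-0.250 → slack +1.279/-1.432; half-tol=0.355, Σhalf²=0.387214
Nominal = -44.800. Worst-case = [-44.800 - 1.432, -44.800 + 1.279] = [-46.232, -43.521]. RSS = √0.387214 = 0.622.

nominal=-44.800 wc=[-46.232,-43.521] rss=0.622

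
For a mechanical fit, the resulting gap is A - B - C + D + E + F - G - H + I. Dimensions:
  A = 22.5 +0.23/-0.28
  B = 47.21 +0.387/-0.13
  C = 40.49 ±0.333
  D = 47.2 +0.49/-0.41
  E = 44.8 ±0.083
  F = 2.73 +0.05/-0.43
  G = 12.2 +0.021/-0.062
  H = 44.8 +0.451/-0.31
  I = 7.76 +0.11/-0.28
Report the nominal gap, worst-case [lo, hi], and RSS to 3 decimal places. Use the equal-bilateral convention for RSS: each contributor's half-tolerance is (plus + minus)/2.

nominal=-19.710 wc=[-22.385,-17.912] rss=0.833

Stack each dimension's contribution:
  +A: nom +22.500 → Σnom=22.500; wc +0.230/-0.280 → slack +0.230/-0.280; half-tol=0.255, Σhalf²=0.065025
  -B: nom -47.210 → Σnom=-24.710; wc +0.130/-0.387 → slack +0.360/-0.667; half-tol=0.259, Σhalf²=0.131847
  -C: nom -40.490 → Σnom=-65.200; wc +0.333/-0.333 → slack +0.693/-1.000; half-tol=0.333, Σhalf²=0.242736
  +D: nom +47.200 → Σnom=-18.000; wc +0.490/-0.410 → slack +1.183/-1.410; half-tol=0.450, Σhalf²=0.445236
  +E: nom +44.800 → Σnom=26.800; wc +0.083/-0.083 → slack +1.266/-1.493; half-tol=0.083, Σhalf²=0.452125
  +F: nom +2.730 → Σnom=29.530; wc +0.050/-0.430 → slack +1.316/-1.923; half-tol=0.240, Σhalf²=0.509725
  -G: nom -12.200 → Σnom=17.330; wc +0.062/-0.021 → slack +1.378/-1.944; half-tol=0.042, Σhalf²=0.511448
  -H: nom -44.800 → Σnom=-27.470; wc +0.310/-0.451 → slack +1.688/-2.395; half-tol=0.381, Σhalf²=0.656228
  +I: nom +7.760 → Σnom=-19.710; wc +0.110/-0.280 → slack +1.798/-2.675; half-tol=0.195, Σhalf²=0.694253
Nominal = -19.710. Worst-case = [-19.710 - 2.675, -19.710 + 1.798] = [-22.385, -17.912]. RSS = √0.694253 = 0.833.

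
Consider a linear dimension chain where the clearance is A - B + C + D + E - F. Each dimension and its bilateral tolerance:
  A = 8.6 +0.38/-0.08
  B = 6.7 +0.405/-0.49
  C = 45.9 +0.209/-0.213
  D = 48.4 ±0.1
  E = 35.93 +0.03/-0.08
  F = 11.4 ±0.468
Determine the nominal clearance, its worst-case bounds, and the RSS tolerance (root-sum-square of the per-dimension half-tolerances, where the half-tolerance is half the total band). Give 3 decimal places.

nominal=120.730 wc=[119.384,122.407] rss=0.728

Stack each dimension's contribution:
  +A: nom +8.600 → Σnom=8.600; wc +0.380/-0.080 → slack +0.380/-0.080; half-tol=0.230, Σhalf²=0.052900
  -B: nom -6.700 → Σnom=1.900; wc +0.490/-0.405 → slack +0.870/-0.485; half-tol=0.448, Σhalf²=0.253156
  +C: nom +45.900 → Σnom=47.800; wc +0.209/-0.213 → slack +1.079/-0.698; half-tol=0.211, Σhalf²=0.297677
  +D: nom +48.400 → Σnom=96.200; wc +0.100/-0.100 → slack +1.179/-0.798; half-tol=0.100, Σhalf²=0.307677
  +E: nom +35.930 → Σnom=132.130; wc +0.030/-0.080 → slack +1.209/-0.878; half-tol=0.055, Σhalf²=0.310702
  -F: nom -11.400 → Σnom=120.730; wc +0.468/-0.468 → slack +1.677/-1.346; half-tol=0.468, Σhalf²=0.529726
Nominal = 120.730. Worst-case = [120.730 - 1.346, 120.730 + 1.677] = [119.384, 122.407]. RSS = √0.529726 = 0.728.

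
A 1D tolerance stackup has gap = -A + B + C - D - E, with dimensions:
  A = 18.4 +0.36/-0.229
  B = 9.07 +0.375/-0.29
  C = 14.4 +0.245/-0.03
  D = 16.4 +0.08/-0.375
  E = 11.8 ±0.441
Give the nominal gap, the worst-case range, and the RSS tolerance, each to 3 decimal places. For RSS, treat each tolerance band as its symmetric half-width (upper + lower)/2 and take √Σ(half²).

nominal=-23.130 wc=[-24.331,-21.465] rss=0.680

Stack each dimension's contribution:
  -A: nom -18.400 → Σnom=-18.400; wc +0.229/-0.360 → slack +0.229/-0.360; half-tol=0.294, Σhalf²=0.086730
  +B: nom +9.070 → Σnom=-9.330; wc +0.375/-0.290 → slack +0.604/-0.650; half-tol=0.333, Σhalf²=0.197287
  +C: nom +14.400 → Σnom=5.070; wc +0.245/-0.030 → slack +0.849/-0.680; half-tol=0.138, Σhalf²=0.216193
  -D: nom -16.400 → Σnom=-11.330; wc +0.375/-0.080 → slack +1.224/-0.760; half-tol=0.228, Σhalf²=0.267949
  -E: nom -11.800 → Σnom=-23.130; wc +0.441/-0.441 → slack +1.665/-1.201; half-tol=0.441, Σhalf²=0.462430
Nominal = -23.130. Worst-case = [-23.130 - 1.201, -23.130 + 1.665] = [-24.331, -21.465]. RSS = √0.462430 = 0.680.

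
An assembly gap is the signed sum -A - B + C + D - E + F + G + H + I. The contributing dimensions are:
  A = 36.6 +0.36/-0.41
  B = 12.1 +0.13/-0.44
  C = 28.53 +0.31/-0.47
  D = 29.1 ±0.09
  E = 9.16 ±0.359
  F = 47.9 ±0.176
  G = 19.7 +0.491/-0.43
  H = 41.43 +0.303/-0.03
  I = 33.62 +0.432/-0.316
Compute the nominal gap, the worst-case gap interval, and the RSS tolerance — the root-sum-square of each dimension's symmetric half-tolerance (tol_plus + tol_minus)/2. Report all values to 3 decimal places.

nominal=142.420 wc=[140.059,145.431] rss=0.964

Stack each dimension's contribution:
  -A: nom -36.600 → Σnom=-36.600; wc +0.410/-0.360 → slack +0.410/-0.360; half-tol=0.385, Σhalf²=0.148225
  -B: nom -12.100 → Σnom=-48.700; wc +0.440/-0.130 → slack +0.850/-0.490; half-tol=0.285, Σhalf²=0.229450
  +C: nom +28.530 → Σnom=-20.170; wc +0.310/-0.470 → slack +1.160/-0.960; half-tol=0.390, Σhalf²=0.381550
  +D: nom +29.100 → Σnom=8.930; wc +0.090/-0.090 → slack +1.250/-1.050; half-tol=0.090, Σhalf²=0.389650
  -E: nom -9.160 → Σnom=-0.230; wc +0.359/-0.359 → slack +1.609/-1.409; half-tol=0.359, Σhalf²=0.518531
  +F: nom +47.900 → Σnom=47.670; wc +0.176/-0.176 → slack +1.785/-1.585; half-tol=0.176, Σhalf²=0.549507
  +G: nom +19.700 → Σnom=67.370; wc +0.491/-0.430 → slack +2.276/-2.015; half-tol=0.461, Σhalf²=0.761567
  +H: nom +41.430 → Σnom=108.800; wc +0.303/-0.030 → slack +2.579/-2.045; half-tol=0.166, Σhalf²=0.789290
  +I: nom +33.620 → Σnom=142.420; wc +0.432/-0.316 → slack +3.011/-2.361; half-tol=0.374, Σhalf²=0.929166
Nominal = 142.420. Worst-case = [142.420 - 2.361, 142.420 + 3.011] = [140.059, 145.431]. RSS = √0.929166 = 0.964.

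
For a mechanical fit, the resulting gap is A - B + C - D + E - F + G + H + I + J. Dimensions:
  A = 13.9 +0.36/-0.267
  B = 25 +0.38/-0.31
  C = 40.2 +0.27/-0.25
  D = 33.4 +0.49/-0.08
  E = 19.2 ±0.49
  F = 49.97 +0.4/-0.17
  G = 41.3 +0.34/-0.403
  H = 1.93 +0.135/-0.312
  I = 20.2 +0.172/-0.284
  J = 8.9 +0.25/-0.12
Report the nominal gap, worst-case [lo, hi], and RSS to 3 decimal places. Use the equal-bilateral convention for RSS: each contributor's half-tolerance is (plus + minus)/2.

Stack each dimension's contribution:
  +A: nom +13.900 → Σnom=13.900; wc +0.360/-0.267 → slack +0.360/-0.267; half-tol=0.314, Σhalf²=0.098282
  -B: nom -25.000 → Σnom=-11.100; wc +0.310/-0.380 → slack +0.670/-0.647; half-tol=0.345, Σhalf²=0.217307
  +C: nom +40.200 → Σnom=29.100; wc +0.270/-0.250 → slack +0.940/-0.897; half-tol=0.260, Σhalf²=0.284907
  -D: nom -33.400 → Σnom=-4.300; wc +0.080/-0.490 → slack +1.020/-1.387; half-tol=0.285, Σhalf²=0.366132
  +E: nom +19.200 → Σnom=14.900; wc +0.490/-0.490 → slack +1.510/-1.877; half-tol=0.490, Σhalf²=0.606232
  -F: nom -49.970 → Σnom=-35.070; wc +0.170/-0.400 → slack +1.680/-2.277; half-tol=0.285, Σhalf²=0.687457
  +G: nom +41.300 → Σnom=6.230; wc +0.340/-0.403 → slack +2.020/-2.680; half-tol=0.372, Σhalf²=0.825469
  +H: nom +1.930 → Σnom=8.160; wc +0.135/-0.312 → slack +2.155/-2.992; half-tol=0.224, Σhalf²=0.875422
  +I: nom +20.200 → Σnom=28.360; wc +0.172/-0.284 → slack +2.327/-3.276; half-tol=0.228, Σhalf²=0.927406
  +J: nom +8.900 → Σnom=37.260; wc +0.250/-0.120 → slack +2.577/-3.396; half-tol=0.185, Σhalf²=0.961631
Nominal = 37.260. Worst-case = [37.260 - 3.396, 37.260 + 2.577] = [33.864, 39.837]. RSS = √0.961631 = 0.981.

nominal=37.260 wc=[33.864,39.837] rss=0.981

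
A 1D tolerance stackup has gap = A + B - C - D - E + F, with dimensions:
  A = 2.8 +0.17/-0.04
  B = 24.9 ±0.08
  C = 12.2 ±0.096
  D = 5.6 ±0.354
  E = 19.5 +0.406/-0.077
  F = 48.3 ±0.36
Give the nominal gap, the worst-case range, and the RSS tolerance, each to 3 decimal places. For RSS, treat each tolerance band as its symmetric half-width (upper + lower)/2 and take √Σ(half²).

nominal=38.700 wc=[37.364,39.837] rss=0.583

Stack each dimension's contribution:
  +A: nom +2.800 → Σnom=2.800; wc +0.170/-0.040 → slack +0.170/-0.040; half-tol=0.105, Σhalf²=0.011025
  +B: nom +24.900 → Σnom=27.700; wc +0.080/-0.080 → slack +0.250/-0.120; half-tol=0.080, Σhalf²=0.017425
  -C: nom -12.200 → Σnom=15.500; wc +0.096/-0.096 → slack +0.346/-0.216; half-tol=0.096, Σhalf²=0.026641
  -D: nom -5.600 → Σnom=9.900; wc +0.354/-0.354 → slack +0.700/-0.570; half-tol=0.354, Σhalf²=0.151957
  -E: nom -19.500 → Σnom=-9.600; wc +0.077/-0.406 → slack +0.777/-0.976; half-tol=0.242, Σhalf²=0.210279
  +F: nom +48.300 → Σnom=38.700; wc +0.360/-0.360 → slack +1.137/-1.336; half-tol=0.360, Σhalf²=0.339879
Nominal = 38.700. Worst-case = [38.700 - 1.336, 38.700 + 1.137] = [37.364, 39.837]. RSS = √0.339879 = 0.583.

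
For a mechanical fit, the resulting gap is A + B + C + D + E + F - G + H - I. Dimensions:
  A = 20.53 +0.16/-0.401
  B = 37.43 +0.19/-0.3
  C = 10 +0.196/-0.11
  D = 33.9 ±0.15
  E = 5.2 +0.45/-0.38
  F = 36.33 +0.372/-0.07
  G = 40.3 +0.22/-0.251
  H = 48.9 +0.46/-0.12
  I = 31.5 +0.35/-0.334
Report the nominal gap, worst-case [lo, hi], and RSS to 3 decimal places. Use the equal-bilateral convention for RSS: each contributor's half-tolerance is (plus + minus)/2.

Stack each dimension's contribution:
  +A: nom +20.530 → Σnom=20.530; wc +0.160/-0.401 → slack +0.160/-0.401; half-tol=0.281, Σhalf²=0.078680
  +B: nom +37.430 → Σnom=57.960; wc +0.190/-0.300 → slack +0.350/-0.701; half-tol=0.245, Σhalf²=0.138705
  +C: nom +10.000 → Σnom=67.960; wc +0.196/-0.110 → slack +0.546/-0.811; half-tol=0.153, Σhalf²=0.162114
  +D: nom +33.900 → Σnom=101.860; wc +0.150/-0.150 → slack +0.696/-0.961; half-tol=0.150, Σhalf²=0.184614
  +E: nom +5.200 → Σnom=107.060; wc +0.450/-0.380 → slack +1.146/-1.341; half-tol=0.415, Σhalf²=0.356839
  +F: nom +36.330 → Σnom=143.390; wc +0.372/-0.070 → slack +1.518/-1.411; half-tol=0.221, Σhalf²=0.405680
  -G: nom -40.300 → Σnom=103.090; wc +0.251/-0.220 → slack +1.769/-1.631; half-tol=0.235, Σhalf²=0.461141
  +H: nom +48.900 → Σnom=151.990; wc +0.460/-0.120 → slack +2.229/-1.751; half-tol=0.290, Σhalf²=0.545241
  -I: nom -31.500 → Σnom=120.490; wc +0.334/-0.350 → slack +2.563/-2.101; half-tol=0.342, Σhalf²=0.662205
Nominal = 120.490. Worst-case = [120.490 - 2.101, 120.490 + 2.563] = [118.389, 123.053]. RSS = √0.662205 = 0.814.

nominal=120.490 wc=[118.389,123.053] rss=0.814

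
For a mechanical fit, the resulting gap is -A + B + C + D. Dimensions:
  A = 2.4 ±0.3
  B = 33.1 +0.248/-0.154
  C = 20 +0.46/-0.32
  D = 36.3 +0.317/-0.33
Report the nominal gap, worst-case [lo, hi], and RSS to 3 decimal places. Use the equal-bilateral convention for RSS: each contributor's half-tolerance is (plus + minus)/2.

Stack each dimension's contribution:
  -A: nom -2.400 → Σnom=-2.400; wc +0.300/-0.300 → slack +0.300/-0.300; half-tol=0.300, Σhalf²=0.090000
  +B: nom +33.100 → Σnom=30.700; wc +0.248/-0.154 → slack +0.548/-0.454; half-tol=0.201, Σhalf²=0.130401
  +C: nom +20.000 → Σnom=50.700; wc +0.460/-0.320 → slack +1.008/-0.774; half-tol=0.390, Σhalf²=0.282501
  +D: nom +36.300 → Σnom=87.000; wc +0.317/-0.330 → slack +1.325/-1.104; half-tol=0.324, Σhalf²=0.387153
Nominal = 87.000. Worst-case = [87.000 - 1.104, 87.000 + 1.325] = [85.896, 88.325]. RSS = √0.387153 = 0.622.

nominal=87.000 wc=[85.896,88.325] rss=0.622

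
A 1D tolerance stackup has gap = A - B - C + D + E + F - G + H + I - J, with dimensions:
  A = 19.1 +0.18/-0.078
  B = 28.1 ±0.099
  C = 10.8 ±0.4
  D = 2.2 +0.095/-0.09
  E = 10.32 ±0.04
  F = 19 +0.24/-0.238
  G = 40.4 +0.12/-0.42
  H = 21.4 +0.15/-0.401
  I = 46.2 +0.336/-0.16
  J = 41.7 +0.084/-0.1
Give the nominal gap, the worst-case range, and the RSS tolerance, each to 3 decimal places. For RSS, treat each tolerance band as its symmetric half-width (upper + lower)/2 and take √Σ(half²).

Stack each dimension's contribution:
  +A: nom +19.100 → Σnom=19.100; wc +0.180/-0.078 → slack +0.180/-0.078; half-tol=0.129, Σhalf²=0.016641
  -B: nom -28.100 → Σnom=-9.000; wc +0.099/-0.099 → slack +0.279/-0.177; half-tol=0.099, Σhalf²=0.026442
  -C: nom -10.800 → Σnom=-19.800; wc +0.400/-0.400 → slack +0.679/-0.577; half-tol=0.400, Σhalf²=0.186442
  +D: nom +2.200 → Σnom=-17.600; wc +0.095/-0.090 → slack +0.774/-0.667; half-tol=0.092, Σhalf²=0.194998
  +E: nom +10.320 → Σnom=-7.280; wc +0.040/-0.040 → slack +0.814/-0.707; half-tol=0.040, Σhalf²=0.196598
  +F: nom +19.000 → Σnom=11.720; wc +0.240/-0.238 → slack +1.054/-0.945; half-tol=0.239, Σhalf²=0.253719
  -G: nom -40.400 → Σnom=-28.680; wc +0.420/-0.120 → slack +1.474/-1.065; half-tol=0.270, Σhalf²=0.326619
  +H: nom +21.400 → Σnom=-7.280; wc +0.150/-0.401 → slack +1.624/-1.466; half-tol=0.276, Σhalf²=0.402520
  +I: nom +46.200 → Σnom=38.920; wc +0.336/-0.160 → slack +1.960/-1.626; half-tol=0.248, Σhalf²=0.464024
  -J: nom -41.700 → Σnom=-2.780; wc +0.100/-0.084 → slack +2.060/-1.710; half-tol=0.092, Σhalf²=0.472488
Nominal = -2.780. Worst-case = [-2.780 - 1.710, -2.780 + 2.060] = [-4.490, -0.720]. RSS = √0.472488 = 0.687.

nominal=-2.780 wc=[-4.490,-0.720] rss=0.687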